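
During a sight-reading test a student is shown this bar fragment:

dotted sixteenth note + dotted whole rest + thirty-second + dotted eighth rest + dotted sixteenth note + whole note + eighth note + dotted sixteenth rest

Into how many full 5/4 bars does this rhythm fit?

One bar of 5/4 = 40 thirty-second notes.
Each duration in thirty-second notes: dotted sixteenth note = 3; dotted whole rest = 48; thirty-second = 1; dotted eighth rest = 6; dotted sixteenth note = 3; whole note = 32; eighth note = 4; dotted sixteenth rest = 3.
Adding: 3 + 48 + 1 + 6 + 3 + 32 + 4 + 3 = 100.
100 ÷ 40 = 2 complete bars with 20 left over.

2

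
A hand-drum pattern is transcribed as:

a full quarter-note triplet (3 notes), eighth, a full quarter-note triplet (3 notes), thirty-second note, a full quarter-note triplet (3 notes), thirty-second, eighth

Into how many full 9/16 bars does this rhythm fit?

3

One bar of 9/16 = 18 thirty-second notes.
In thirty-second notes: a full quarter-note triplet (3 notes) (three triplet quarters span one half) = 16; eighth = 4; a full quarter-note triplet (3 notes) (three triplet quarters span one half) = 16; thirty-second note = 1; a full quarter-note triplet (3 notes) (three triplet quarters span one half) = 16; thirty-second = 1; eighth = 4.
Adding: 16 + 4 + 16 + 1 + 16 + 1 + 4 = 58.
58 ÷ 18 = 3 complete bars with 4 left over.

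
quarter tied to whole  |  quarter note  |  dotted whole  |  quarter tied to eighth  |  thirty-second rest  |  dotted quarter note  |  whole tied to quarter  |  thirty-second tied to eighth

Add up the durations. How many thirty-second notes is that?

Express everything in thirty-second notes: quarter tied to whole (quarter + whole) = 40; quarter note = 8; dotted whole = 48; quarter tied to eighth (quarter + eighth) = 12; thirty-second rest = 1; dotted quarter note = 12; whole tied to quarter (whole + quarter) = 40; thirty-second tied to eighth (thirty-second + eighth) = 5.
Adding: 40 + 8 + 48 + 12 + 1 + 12 + 40 + 5 = 166 thirty-second notes.

166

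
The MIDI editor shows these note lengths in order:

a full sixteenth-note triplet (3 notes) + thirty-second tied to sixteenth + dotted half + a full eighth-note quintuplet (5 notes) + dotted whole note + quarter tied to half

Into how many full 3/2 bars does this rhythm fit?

One bar of 3/2 = 48 thirty-second notes.
Convert each value to thirty-second notes: a full sixteenth-note triplet (3 notes) (three triplet sixteenths span one eighth) = 4; thirty-second tied to sixteenth (thirty-second + sixteenth) = 3; dotted half = 24; a full eighth-note quintuplet (5 notes) (five quintuplet eighths span one half) = 16; dotted whole note = 48; quarter tied to half (quarter + half) = 24.
Total: 4 + 3 + 24 + 16 + 48 + 24 = 119.
119 ÷ 48 = 2 complete bars with 23 left over.

2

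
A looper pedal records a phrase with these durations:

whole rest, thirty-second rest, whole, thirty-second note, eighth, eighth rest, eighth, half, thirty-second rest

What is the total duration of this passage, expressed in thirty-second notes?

95

Express everything in thirty-second notes: whole rest = 32; thirty-second rest = 1; whole = 32; thirty-second note = 1; eighth = 4; eighth rest = 4; eighth = 4; half = 16; thirty-second rest = 1.
Total: 32 + 1 + 32 + 1 + 4 + 4 + 4 + 16 + 1 = 95 thirty-second notes.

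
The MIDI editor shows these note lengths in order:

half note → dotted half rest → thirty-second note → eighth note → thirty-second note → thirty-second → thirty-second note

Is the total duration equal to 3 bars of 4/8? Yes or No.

One bar of 4/8 = 16 thirty-second notes, so 3 bars = 48.
Convert each value to thirty-second notes: half note = 16; dotted half rest = 24; thirty-second note = 1; eighth note = 4; thirty-second note = 1; thirty-second = 1; thirty-second note = 1.
Altogether 16 + 24 + 1 + 4 + 1 + 1 + 1 = 48.
48 equals 48, so the answer is Yes.

Yes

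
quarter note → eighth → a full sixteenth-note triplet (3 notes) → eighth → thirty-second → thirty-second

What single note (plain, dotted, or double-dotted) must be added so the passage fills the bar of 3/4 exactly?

The bar of 3/4 = 24 thirty-second notes.
Express everything in thirty-second notes: quarter note = 8; eighth = 4; a full sixteenth-note triplet (3 notes) (three triplet sixteenths span one eighth) = 4; eighth = 4; thirty-second = 1; thirty-second = 1.
Total: 8 + 4 + 4 + 4 + 1 + 1 = 22.
Remaining: 24 − 22 = 2 thirty-second notes, which is a sixteenth note.

sixteenth note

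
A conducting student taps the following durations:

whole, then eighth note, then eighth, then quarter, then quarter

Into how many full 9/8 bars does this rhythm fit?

One bar of 9/8 = 9 eighth notes.
Convert each value to eighth notes: whole = 8; eighth note = 1; eighth = 1; quarter = 2; quarter = 2.
Altogether 8 + 1 + 1 + 2 + 2 = 14.
14 ÷ 9 = 1 complete bar with 5 left over.

1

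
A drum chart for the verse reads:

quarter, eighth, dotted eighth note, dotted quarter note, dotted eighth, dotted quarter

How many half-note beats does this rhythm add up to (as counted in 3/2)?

One half-note beat = 8 sixteenth notes.
In sixteenth notes: quarter = 4; eighth = 2; dotted eighth note = 3; dotted quarter note = 6; dotted eighth = 3; dotted quarter = 6.
Altogether 4 + 2 + 3 + 6 + 3 + 6 = 24.
24 ÷ 8 = 3 beats.

3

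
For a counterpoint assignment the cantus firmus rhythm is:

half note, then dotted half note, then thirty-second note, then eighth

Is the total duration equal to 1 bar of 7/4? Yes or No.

No

One bar of 7/4 = 56 thirty-second notes.
Convert each value to thirty-second notes: half note = 16; dotted half note = 24; thirty-second note = 1; eighth = 4.
Total: 16 + 24 + 1 + 4 = 45.
45 falls short of 56, so the answer is No.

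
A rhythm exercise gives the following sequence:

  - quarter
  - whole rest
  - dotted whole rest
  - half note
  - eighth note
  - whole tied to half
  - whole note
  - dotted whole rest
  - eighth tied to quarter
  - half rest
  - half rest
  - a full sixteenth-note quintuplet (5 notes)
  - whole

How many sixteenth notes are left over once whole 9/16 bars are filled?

7

One bar of 9/16 = 9 sixteenth notes.
Convert each value to sixteenth notes: quarter = 4; whole rest = 16; dotted whole rest = 24; half note = 8; eighth note = 2; whole tied to half (whole + half) = 24; whole note = 16; dotted whole rest = 24; eighth tied to quarter (eighth + quarter) = 6; half rest = 8; half rest = 8; a full sixteenth-note quintuplet (5 notes) (five quintuplet sixteenths span one quarter) = 4; whole = 16.
Sum: 4 + 16 + 24 + 8 + 2 + 24 + 16 + 24 + 6 + 8 + 8 + 4 + 16 = 160.
160 ÷ 9 = 17 complete bars with 7 sixteenth notes remaining.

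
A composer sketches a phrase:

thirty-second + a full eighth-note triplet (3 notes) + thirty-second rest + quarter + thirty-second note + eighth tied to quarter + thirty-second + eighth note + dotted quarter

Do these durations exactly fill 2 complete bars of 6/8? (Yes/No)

Yes

One bar of 6/8 = 24 thirty-second notes, so 2 bars = 48.
In thirty-second notes: thirty-second = 1; a full eighth-note triplet (3 notes) (three triplet eighths span one quarter) = 8; thirty-second rest = 1; quarter = 8; thirty-second note = 1; eighth tied to quarter (eighth + quarter) = 12; thirty-second = 1; eighth note = 4; dotted quarter = 12.
Total: 1 + 8 + 1 + 8 + 1 + 12 + 1 + 4 + 12 = 48.
48 equals 48, so the answer is Yes.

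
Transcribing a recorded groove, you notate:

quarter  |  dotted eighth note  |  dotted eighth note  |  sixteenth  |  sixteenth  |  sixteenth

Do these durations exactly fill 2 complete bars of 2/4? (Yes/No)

One bar of 2/4 = 8 sixteenth notes, so 2 bars = 16.
Each duration in sixteenth notes: quarter = 4; dotted eighth note = 3; dotted eighth note = 3; sixteenth = 1; sixteenth = 1; sixteenth = 1.
Adding: 4 + 3 + 3 + 1 + 1 + 1 = 13.
13 falls short of 16, so the answer is No.

No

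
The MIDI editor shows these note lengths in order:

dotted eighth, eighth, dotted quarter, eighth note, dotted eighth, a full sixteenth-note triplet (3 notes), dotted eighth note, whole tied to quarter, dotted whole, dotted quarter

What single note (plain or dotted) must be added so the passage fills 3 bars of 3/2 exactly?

3 bars of 3/2 = 72 sixteenth notes.
In sixteenth notes: dotted eighth = 3; eighth = 2; dotted quarter = 6; eighth note = 2; dotted eighth = 3; a full sixteenth-note triplet (3 notes) (three triplet sixteenths span one eighth) = 2; dotted eighth note = 3; whole tied to quarter (whole + quarter) = 20; dotted whole = 24; dotted quarter = 6.
Adding: 3 + 2 + 6 + 2 + 3 + 2 + 3 + 20 + 24 + 6 = 71.
Remaining: 72 − 71 = 1 sixteenth note, which is a sixteenth note.

sixteenth note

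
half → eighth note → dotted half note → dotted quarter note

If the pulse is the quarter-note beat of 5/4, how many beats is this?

7

One quarter-note beat = 2 eighth notes.
Each duration in eighth notes: half = 4; eighth note = 1; dotted half note = 6; dotted quarter note = 3.
Sum: 4 + 1 + 6 + 3 = 14.
14 ÷ 2 = 7 beats.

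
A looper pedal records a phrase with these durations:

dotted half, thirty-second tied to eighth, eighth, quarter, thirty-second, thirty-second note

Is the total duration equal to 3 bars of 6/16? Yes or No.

One bar of 6/16 = 12 thirty-second notes, so 3 bars = 36.
In thirty-second notes: dotted half = 24; thirty-second tied to eighth (thirty-second + eighth) = 5; eighth = 4; quarter = 8; thirty-second = 1; thirty-second note = 1.
Altogether 24 + 5 + 4 + 8 + 1 + 1 = 43.
43 exceeds 36, so the answer is No.

No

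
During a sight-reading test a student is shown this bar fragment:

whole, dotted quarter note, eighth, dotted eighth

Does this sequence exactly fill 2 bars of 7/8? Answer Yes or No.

No

One bar of 7/8 = 14 sixteenth notes, so 2 bars = 28.
Express everything in sixteenth notes: whole = 16; dotted quarter note = 6; eighth = 2; dotted eighth = 3.
Adding: 16 + 6 + 2 + 3 = 27.
27 falls short of 28, so the answer is No.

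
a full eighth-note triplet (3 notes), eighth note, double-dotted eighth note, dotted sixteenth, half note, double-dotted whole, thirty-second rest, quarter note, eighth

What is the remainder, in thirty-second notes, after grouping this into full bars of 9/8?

One bar of 9/8 = 36 thirty-second notes.
Express everything in thirty-second notes: a full eighth-note triplet (3 notes) (three triplet eighths span one quarter) = 8; eighth note = 4; double-dotted eighth note = 7; dotted sixteenth = 3; half note = 16; double-dotted whole = 56; thirty-second rest = 1; quarter note = 8; eighth = 4.
Adding: 8 + 4 + 7 + 3 + 16 + 56 + 1 + 8 + 4 = 107.
107 ÷ 36 = 2 complete bars with 35 thirty-second notes remaining.

35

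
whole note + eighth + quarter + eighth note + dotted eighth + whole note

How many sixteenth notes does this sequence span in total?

43

Express everything in sixteenth notes: whole note = 16; eighth = 2; quarter = 4; eighth note = 2; dotted eighth = 3; whole note = 16.
Adding: 16 + 2 + 4 + 2 + 3 + 16 = 43 sixteenth notes.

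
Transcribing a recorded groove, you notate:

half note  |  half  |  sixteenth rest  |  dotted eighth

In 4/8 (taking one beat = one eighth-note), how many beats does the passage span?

10

One eighth-note beat = 2 sixteenth notes.
Each duration in sixteenth notes: half note = 8; half = 8; sixteenth rest = 1; dotted eighth = 3.
Adding: 8 + 8 + 1 + 3 = 20.
20 ÷ 2 = 10 beats.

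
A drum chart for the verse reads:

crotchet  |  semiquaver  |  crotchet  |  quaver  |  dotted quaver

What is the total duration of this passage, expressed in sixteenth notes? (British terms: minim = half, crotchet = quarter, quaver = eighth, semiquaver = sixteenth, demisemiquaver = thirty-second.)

Express everything in sixteenth notes: crotchet = 4; semiquaver = 1; crotchet = 4; quaver = 2; dotted quaver = 3.
Altogether 4 + 1 + 4 + 2 + 3 = 14 sixteenth notes.

14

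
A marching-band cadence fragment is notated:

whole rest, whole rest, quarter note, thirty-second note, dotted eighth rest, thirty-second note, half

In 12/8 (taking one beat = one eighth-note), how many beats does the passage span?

One eighth-note beat = 4 thirty-second notes.
Convert each value to thirty-second notes: whole rest = 32; whole rest = 32; quarter note = 8; thirty-second note = 1; dotted eighth rest = 6; thirty-second note = 1; half = 16.
Altogether 32 + 32 + 8 + 1 + 6 + 1 + 16 = 96.
96 ÷ 4 = 24 beats.

24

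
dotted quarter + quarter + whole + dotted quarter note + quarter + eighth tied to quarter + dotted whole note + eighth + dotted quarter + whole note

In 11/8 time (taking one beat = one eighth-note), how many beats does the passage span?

One eighth-note beat = 2 sixteenth notes.
Express everything in sixteenth notes: dotted quarter = 6; quarter = 4; whole = 16; dotted quarter note = 6; quarter = 4; eighth tied to quarter (eighth + quarter) = 6; dotted whole note = 24; eighth = 2; dotted quarter = 6; whole note = 16.
Total: 6 + 4 + 16 + 6 + 4 + 6 + 24 + 2 + 6 + 16 = 90.
90 ÷ 2 = 45 beats.

45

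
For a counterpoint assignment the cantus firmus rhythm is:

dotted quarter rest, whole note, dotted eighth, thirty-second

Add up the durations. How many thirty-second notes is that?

51

Express everything in thirty-second notes: dotted quarter rest = 12; whole note = 32; dotted eighth = 6; thirty-second = 1.
Altogether 12 + 32 + 6 + 1 = 51 thirty-second notes.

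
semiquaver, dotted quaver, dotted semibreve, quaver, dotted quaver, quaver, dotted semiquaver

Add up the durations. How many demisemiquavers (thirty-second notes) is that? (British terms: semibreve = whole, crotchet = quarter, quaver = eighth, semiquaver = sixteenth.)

Each duration in thirty-second notes: semiquaver = 2; dotted quaver = 6; dotted semibreve = 48; quaver = 4; dotted quaver = 6; quaver = 4; dotted semiquaver = 3.
Sum: 2 + 6 + 48 + 4 + 6 + 4 + 3 = 73 thirty-second notes.

73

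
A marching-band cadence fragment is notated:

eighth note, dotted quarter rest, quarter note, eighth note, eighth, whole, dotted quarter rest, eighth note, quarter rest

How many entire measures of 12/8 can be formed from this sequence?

1

One bar of 12/8 = 12 eighth notes.
Working in eighth notes: eighth note = 1; dotted quarter rest = 3; quarter note = 2; eighth note = 1; eighth = 1; whole = 8; dotted quarter rest = 3; eighth note = 1; quarter rest = 2.
Adding: 1 + 3 + 2 + 1 + 1 + 8 + 3 + 1 + 2 = 22.
22 ÷ 12 = 1 complete bar with 10 left over.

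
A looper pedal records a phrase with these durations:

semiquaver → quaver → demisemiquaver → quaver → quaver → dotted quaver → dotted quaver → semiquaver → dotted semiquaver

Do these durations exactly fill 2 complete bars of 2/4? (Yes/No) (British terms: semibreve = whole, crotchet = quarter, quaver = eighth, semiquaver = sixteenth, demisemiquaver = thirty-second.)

One bar of 2/4 = 16 thirty-second notes, so 2 bars = 32.
In thirty-second notes: semiquaver = 2; quaver = 4; demisemiquaver = 1; quaver = 4; quaver = 4; dotted quaver = 6; dotted quaver = 6; semiquaver = 2; dotted semiquaver = 3.
Total: 2 + 4 + 1 + 4 + 4 + 6 + 6 + 2 + 3 = 32.
32 equals 32, so the answer is Yes.

Yes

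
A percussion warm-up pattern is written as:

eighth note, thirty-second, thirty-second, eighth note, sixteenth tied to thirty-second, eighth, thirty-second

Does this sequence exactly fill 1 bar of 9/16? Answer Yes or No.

Yes

One bar of 9/16 = 18 thirty-second notes.
Each duration in thirty-second notes: eighth note = 4; thirty-second = 1; thirty-second = 1; eighth note = 4; sixteenth tied to thirty-second (sixteenth + thirty-second) = 3; eighth = 4; thirty-second = 1.
Sum: 4 + 1 + 1 + 4 + 3 + 4 + 1 = 18.
18 equals 18, so the answer is Yes.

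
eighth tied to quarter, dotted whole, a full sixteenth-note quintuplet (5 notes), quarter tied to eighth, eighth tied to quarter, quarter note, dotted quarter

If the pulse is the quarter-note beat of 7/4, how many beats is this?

14

One quarter-note beat = 2 eighth notes.
Express everything in eighth notes: eighth tied to quarter (eighth + quarter) = 3; dotted whole = 12; a full sixteenth-note quintuplet (5 notes) (five quintuplet sixteenths span one quarter) = 2; quarter tied to eighth (quarter + eighth) = 3; eighth tied to quarter (eighth + quarter) = 3; quarter note = 2; dotted quarter = 3.
Sum: 3 + 12 + 2 + 3 + 3 + 2 + 3 = 28.
28 ÷ 2 = 14 beats.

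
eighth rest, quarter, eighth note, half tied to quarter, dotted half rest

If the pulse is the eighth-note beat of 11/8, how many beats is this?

One eighth-note beat = 2 sixteenth notes.
Working in sixteenth notes: eighth rest = 2; quarter = 4; eighth note = 2; half tied to quarter (half + quarter) = 12; dotted half rest = 12.
Total: 2 + 4 + 2 + 12 + 12 = 32.
32 ÷ 2 = 16 beats.

16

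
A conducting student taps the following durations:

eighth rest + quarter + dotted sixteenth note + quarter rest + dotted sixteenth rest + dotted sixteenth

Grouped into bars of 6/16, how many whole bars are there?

2

One bar of 6/16 = 12 thirty-second notes.
Convert each value to thirty-second notes: eighth rest = 4; quarter = 8; dotted sixteenth note = 3; quarter rest = 8; dotted sixteenth rest = 3; dotted sixteenth = 3.
Sum: 4 + 8 + 3 + 8 + 3 + 3 = 29.
29 ÷ 12 = 2 complete bars with 5 left over.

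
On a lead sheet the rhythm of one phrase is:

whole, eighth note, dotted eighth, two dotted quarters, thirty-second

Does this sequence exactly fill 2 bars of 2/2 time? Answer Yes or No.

No

One bar of 2/2 = 32 thirty-second notes, so 2 bars = 64.
Convert each value to thirty-second notes: whole = 32; eighth note = 4; dotted eighth = 6; dotted quarter = 12; dotted quarter = 12; thirty-second = 1.
Altogether 32 + 4 + 6 + 12 + 12 + 1 = 67.
67 exceeds 64, so the answer is No.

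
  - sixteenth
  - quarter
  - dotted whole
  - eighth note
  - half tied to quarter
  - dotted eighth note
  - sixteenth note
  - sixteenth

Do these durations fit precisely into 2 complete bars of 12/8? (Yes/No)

One bar of 12/8 = 24 sixteenth notes, so 2 bars = 48.
Convert each value to sixteenth notes: sixteenth = 1; quarter = 4; dotted whole = 24; eighth note = 2; half tied to quarter (half + quarter) = 12; dotted eighth note = 3; sixteenth note = 1; sixteenth = 1.
Altogether 1 + 4 + 24 + 2 + 12 + 3 + 1 + 1 = 48.
48 equals 48, so the answer is Yes.

Yes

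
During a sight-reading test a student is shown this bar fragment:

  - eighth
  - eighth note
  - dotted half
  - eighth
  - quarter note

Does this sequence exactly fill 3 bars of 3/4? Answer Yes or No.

One bar of 3/4 = 6 eighth notes, so 3 bars = 18.
Each duration in eighth notes: eighth = 1; eighth note = 1; dotted half = 6; eighth = 1; quarter note = 2.
Altogether 1 + 1 + 6 + 1 + 2 = 11.
11 falls short of 18, so the answer is No.

No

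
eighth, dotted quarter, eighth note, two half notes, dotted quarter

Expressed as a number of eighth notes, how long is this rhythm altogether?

Each duration in eighth notes: eighth = 1; dotted quarter = 3; eighth note = 1; half note = 4; half note = 4; dotted quarter = 3.
Altogether 1 + 3 + 1 + 4 + 4 + 3 = 16 eighth notes.

16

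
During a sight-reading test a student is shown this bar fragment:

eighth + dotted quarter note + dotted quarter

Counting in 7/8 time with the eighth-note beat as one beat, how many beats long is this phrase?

One eighth-note beat = 2 sixteenth notes.
Working in sixteenth notes: eighth = 2; dotted quarter note = 6; dotted quarter = 6.
Altogether 2 + 6 + 6 = 14.
14 ÷ 2 = 7 beats.

7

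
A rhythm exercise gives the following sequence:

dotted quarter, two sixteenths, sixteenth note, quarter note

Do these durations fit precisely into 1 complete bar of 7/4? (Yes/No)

One bar of 7/4 = 28 sixteenth notes.
In sixteenth notes: dotted quarter = 6; sixteenth = 1; sixteenth = 1; sixteenth note = 1; quarter note = 4.
Sum: 6 + 1 + 1 + 1 + 4 = 13.
13 falls short of 28, so the answer is No.

No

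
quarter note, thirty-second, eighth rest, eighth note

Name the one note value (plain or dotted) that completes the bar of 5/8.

dotted sixteenth note

The bar of 5/8 = 20 thirty-second notes.
Convert each value to thirty-second notes: quarter note = 8; thirty-second = 1; eighth rest = 4; eighth note = 4.
Altogether 8 + 1 + 4 + 4 = 17.
Remaining: 20 − 17 = 3 thirty-second notes, which is a dotted sixteenth note.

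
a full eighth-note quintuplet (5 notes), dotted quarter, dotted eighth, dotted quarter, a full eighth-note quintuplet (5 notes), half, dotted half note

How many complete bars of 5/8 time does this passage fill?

5

One bar of 5/8 = 10 sixteenth notes.
Working in sixteenth notes: a full eighth-note quintuplet (5 notes) (five quintuplet eighths span one half) = 8; dotted quarter = 6; dotted eighth = 3; dotted quarter = 6; a full eighth-note quintuplet (5 notes) (five quintuplet eighths span one half) = 8; half = 8; dotted half note = 12.
Adding: 8 + 6 + 3 + 6 + 8 + 8 + 12 = 51.
51 ÷ 10 = 5 complete bars with 1 left over.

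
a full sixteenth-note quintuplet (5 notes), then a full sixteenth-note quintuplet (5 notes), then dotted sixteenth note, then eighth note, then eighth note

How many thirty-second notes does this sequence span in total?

27

Working in thirty-second notes: a full sixteenth-note quintuplet (5 notes) (five quintuplet sixteenths span one quarter) = 8; a full sixteenth-note quintuplet (5 notes) (five quintuplet sixteenths span one quarter) = 8; dotted sixteenth note = 3; eighth note = 4; eighth note = 4.
Adding: 8 + 8 + 3 + 4 + 4 = 27 thirty-second notes.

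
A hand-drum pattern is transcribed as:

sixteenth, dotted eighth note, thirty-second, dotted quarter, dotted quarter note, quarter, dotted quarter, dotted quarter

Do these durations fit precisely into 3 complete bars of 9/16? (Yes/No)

One bar of 9/16 = 18 thirty-second notes, so 3 bars = 54.
Convert each value to thirty-second notes: sixteenth = 2; dotted eighth note = 6; thirty-second = 1; dotted quarter = 12; dotted quarter note = 12; quarter = 8; dotted quarter = 12; dotted quarter = 12.
Total: 2 + 6 + 1 + 12 + 12 + 8 + 12 + 12 = 65.
65 exceeds 54, so the answer is No.

No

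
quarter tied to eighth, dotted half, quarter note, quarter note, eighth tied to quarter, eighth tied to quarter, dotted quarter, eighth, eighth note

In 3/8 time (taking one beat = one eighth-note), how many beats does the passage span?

One eighth-note beat = 2 sixteenth notes.
Each duration in sixteenth notes: quarter tied to eighth (quarter + eighth) = 6; dotted half = 12; quarter note = 4; quarter note = 4; eighth tied to quarter (eighth + quarter) = 6; eighth tied to quarter (eighth + quarter) = 6; dotted quarter = 6; eighth = 2; eighth note = 2.
Total: 6 + 12 + 4 + 4 + 6 + 6 + 6 + 2 + 2 = 48.
48 ÷ 2 = 24 beats.

24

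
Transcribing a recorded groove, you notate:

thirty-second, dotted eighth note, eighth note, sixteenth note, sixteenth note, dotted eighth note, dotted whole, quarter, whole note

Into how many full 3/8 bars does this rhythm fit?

One bar of 3/8 = 12 thirty-second notes.
In thirty-second notes: thirty-second = 1; dotted eighth note = 6; eighth note = 4; sixteenth note = 2; sixteenth note = 2; dotted eighth note = 6; dotted whole = 48; quarter = 8; whole note = 32.
Adding: 1 + 6 + 4 + 2 + 2 + 6 + 48 + 8 + 32 = 109.
109 ÷ 12 = 9 complete bars with 1 left over.

9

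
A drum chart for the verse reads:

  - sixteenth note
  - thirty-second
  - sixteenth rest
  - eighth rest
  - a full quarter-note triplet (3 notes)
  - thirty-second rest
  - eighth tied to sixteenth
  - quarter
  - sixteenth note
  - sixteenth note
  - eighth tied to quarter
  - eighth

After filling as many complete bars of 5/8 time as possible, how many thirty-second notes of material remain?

One bar of 5/8 = 20 thirty-second notes.
Working in thirty-second notes: sixteenth note = 2; thirty-second = 1; sixteenth rest = 2; eighth rest = 4; a full quarter-note triplet (3 notes) (three triplet quarters span one half) = 16; thirty-second rest = 1; eighth tied to sixteenth (eighth + sixteenth) = 6; quarter = 8; sixteenth note = 2; sixteenth note = 2; eighth tied to quarter (eighth + quarter) = 12; eighth = 4.
Adding: 2 + 1 + 2 + 4 + 16 + 1 + 6 + 8 + 2 + 2 + 12 + 4 = 60.
60 ÷ 20 = 3 complete bars with 0 thirty-second notes remaining.

0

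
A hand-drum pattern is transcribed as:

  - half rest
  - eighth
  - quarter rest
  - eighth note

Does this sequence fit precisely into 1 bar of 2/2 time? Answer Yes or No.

Yes

One bar of 2/2 = 8 eighth notes.
In eighth notes: half rest = 4; eighth = 1; quarter rest = 2; eighth note = 1.
Adding: 4 + 1 + 2 + 1 = 8.
8 equals 8, so the answer is Yes.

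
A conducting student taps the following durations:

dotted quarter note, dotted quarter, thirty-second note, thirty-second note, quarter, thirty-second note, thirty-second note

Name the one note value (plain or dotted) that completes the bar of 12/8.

The bar of 12/8 = 48 thirty-second notes.
Express everything in thirty-second notes: dotted quarter note = 12; dotted quarter = 12; thirty-second note = 1; thirty-second note = 1; quarter = 8; thirty-second note = 1; thirty-second note = 1.
Adding: 12 + 12 + 1 + 1 + 8 + 1 + 1 = 36.
Remaining: 48 − 36 = 12 thirty-second notes, which is a dotted quarter note.

dotted quarter note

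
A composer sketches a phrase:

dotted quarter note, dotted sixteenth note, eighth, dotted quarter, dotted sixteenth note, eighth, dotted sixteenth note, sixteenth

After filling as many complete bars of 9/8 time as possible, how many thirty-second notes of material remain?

7

One bar of 9/8 = 36 thirty-second notes.
Express everything in thirty-second notes: dotted quarter note = 12; dotted sixteenth note = 3; eighth = 4; dotted quarter = 12; dotted sixteenth note = 3; eighth = 4; dotted sixteenth note = 3; sixteenth = 2.
Adding: 12 + 3 + 4 + 12 + 3 + 4 + 3 + 2 = 43.
43 ÷ 36 = 1 complete bar with 7 thirty-second notes remaining.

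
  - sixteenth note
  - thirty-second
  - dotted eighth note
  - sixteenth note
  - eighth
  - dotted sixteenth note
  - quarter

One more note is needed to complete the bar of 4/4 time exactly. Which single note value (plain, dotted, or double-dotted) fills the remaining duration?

The bar of 4/4 = 32 thirty-second notes.
Express everything in thirty-second notes: sixteenth note = 2; thirty-second = 1; dotted eighth note = 6; sixteenth note = 2; eighth = 4; dotted sixteenth note = 3; quarter = 8.
Total: 2 + 1 + 6 + 2 + 4 + 3 + 8 = 26.
Remaining: 32 − 26 = 6 thirty-second notes, which is a dotted eighth note.

dotted eighth note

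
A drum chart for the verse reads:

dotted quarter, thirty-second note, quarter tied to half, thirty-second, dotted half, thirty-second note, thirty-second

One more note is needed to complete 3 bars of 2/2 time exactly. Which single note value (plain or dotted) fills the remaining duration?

whole note

3 bars of 2/2 = 96 thirty-second notes.
Convert each value to thirty-second notes: dotted quarter = 12; thirty-second note = 1; quarter tied to half (quarter + half) = 24; thirty-second = 1; dotted half = 24; thirty-second note = 1; thirty-second = 1.
Sum: 12 + 1 + 24 + 1 + 24 + 1 + 1 = 64.
Remaining: 96 − 64 = 32 thirty-second notes, which is a whole note.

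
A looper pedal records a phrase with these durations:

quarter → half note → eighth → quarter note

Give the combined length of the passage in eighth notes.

9

Each duration in eighth notes: quarter = 2; half note = 4; eighth = 1; quarter note = 2.
Altogether 2 + 4 + 1 + 2 = 9 eighth notes.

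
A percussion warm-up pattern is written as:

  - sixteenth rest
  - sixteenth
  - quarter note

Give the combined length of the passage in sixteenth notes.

Each duration in sixteenth notes: sixteenth rest = 1; sixteenth = 1; quarter note = 4.
Altogether 1 + 1 + 4 = 6 sixteenth notes.

6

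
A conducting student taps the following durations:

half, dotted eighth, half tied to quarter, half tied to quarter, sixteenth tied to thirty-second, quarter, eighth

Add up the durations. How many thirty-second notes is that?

In thirty-second notes: half = 16; dotted eighth = 6; half tied to quarter (half + quarter) = 24; half tied to quarter (half + quarter) = 24; sixteenth tied to thirty-second (sixteenth + thirty-second) = 3; quarter = 8; eighth = 4.
Altogether 16 + 6 + 24 + 24 + 3 + 8 + 4 = 85 thirty-second notes.

85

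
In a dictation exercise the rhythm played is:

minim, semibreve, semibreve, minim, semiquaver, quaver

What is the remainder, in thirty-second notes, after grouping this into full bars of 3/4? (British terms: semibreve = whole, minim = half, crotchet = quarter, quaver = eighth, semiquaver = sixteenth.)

One bar of 3/4 = 12 sixteenth notes.
Express everything in sixteenth notes: minim = 8; semibreve = 16; semibreve = 16; minim = 8; semiquaver = 1; quaver = 2.
Altogether 8 + 16 + 16 + 8 + 1 + 2 = 51.
51 ÷ 12 = 4 complete bars with 3 sixteenth notes remaining = 6 thirty-second notes.

6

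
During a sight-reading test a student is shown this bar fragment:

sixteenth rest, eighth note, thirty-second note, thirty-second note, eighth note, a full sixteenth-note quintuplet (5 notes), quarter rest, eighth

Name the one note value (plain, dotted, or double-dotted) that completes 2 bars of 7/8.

dotted half note

2 bars of 7/8 = 56 thirty-second notes.
Express everything in thirty-second notes: sixteenth rest = 2; eighth note = 4; thirty-second note = 1; thirty-second note = 1; eighth note = 4; a full sixteenth-note quintuplet (5 notes) (five quintuplet sixteenths span one quarter) = 8; quarter rest = 8; eighth = 4.
Sum: 2 + 4 + 1 + 1 + 4 + 8 + 8 + 4 = 32.
Remaining: 56 − 32 = 24 thirty-second notes, which is a dotted half note.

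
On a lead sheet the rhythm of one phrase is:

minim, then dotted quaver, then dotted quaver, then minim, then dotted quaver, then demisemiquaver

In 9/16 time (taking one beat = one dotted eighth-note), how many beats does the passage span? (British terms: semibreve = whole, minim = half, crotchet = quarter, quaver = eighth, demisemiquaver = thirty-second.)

One dotted eighth-note beat = 6 thirty-second notes.
In thirty-second notes: minim = 16; dotted quaver = 6; dotted quaver = 6; minim = 16; dotted quaver = 6; demisemiquaver = 1.
Sum: 16 + 6 + 6 + 16 + 6 + 1 = 51.
51 ÷ 6 = 8.5 beats.

8.5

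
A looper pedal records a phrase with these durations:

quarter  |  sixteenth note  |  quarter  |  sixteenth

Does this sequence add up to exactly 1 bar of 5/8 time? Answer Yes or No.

One bar of 5/8 = 10 sixteenth notes.
Convert each value to sixteenth notes: quarter = 4; sixteenth note = 1; quarter = 4; sixteenth = 1.
Altogether 4 + 1 + 4 + 1 = 10.
10 equals 10, so the answer is Yes.

Yes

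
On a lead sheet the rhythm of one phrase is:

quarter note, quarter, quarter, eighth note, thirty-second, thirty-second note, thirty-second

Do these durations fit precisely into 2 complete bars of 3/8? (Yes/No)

One bar of 3/8 = 12 thirty-second notes, so 2 bars = 24.
Working in thirty-second notes: quarter note = 8; quarter = 8; quarter = 8; eighth note = 4; thirty-second = 1; thirty-second note = 1; thirty-second = 1.
Total: 8 + 8 + 8 + 4 + 1 + 1 + 1 = 31.
31 exceeds 24, so the answer is No.

No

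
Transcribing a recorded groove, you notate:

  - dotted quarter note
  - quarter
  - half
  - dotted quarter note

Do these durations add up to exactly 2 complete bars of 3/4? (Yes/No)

One bar of 3/4 = 6 eighth notes, so 2 bars = 12.
In eighth notes: dotted quarter note = 3; quarter = 2; half = 4; dotted quarter note = 3.
Adding: 3 + 2 + 4 + 3 = 12.
12 equals 12, so the answer is Yes.

Yes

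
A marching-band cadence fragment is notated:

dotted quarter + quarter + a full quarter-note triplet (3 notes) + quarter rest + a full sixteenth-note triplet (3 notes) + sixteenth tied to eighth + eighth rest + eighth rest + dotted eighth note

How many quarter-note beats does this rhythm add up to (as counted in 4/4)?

8.5

One quarter-note beat = 4 sixteenth notes.
Working in sixteenth notes: dotted quarter = 6; quarter = 4; a full quarter-note triplet (3 notes) (three triplet quarters span one half) = 8; quarter rest = 4; a full sixteenth-note triplet (3 notes) (three triplet sixteenths span one eighth) = 2; sixteenth tied to eighth (sixteenth + eighth) = 3; eighth rest = 2; eighth rest = 2; dotted eighth note = 3.
Sum: 6 + 4 + 8 + 4 + 2 + 3 + 2 + 2 + 3 = 34.
34 ÷ 4 = 8.5 beats.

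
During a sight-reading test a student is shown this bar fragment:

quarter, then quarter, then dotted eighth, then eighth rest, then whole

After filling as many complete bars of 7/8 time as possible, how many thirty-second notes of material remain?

2

One bar of 7/8 = 14 sixteenth notes.
Working in sixteenth notes: quarter = 4; quarter = 4; dotted eighth = 3; eighth rest = 2; whole = 16.
Total: 4 + 4 + 3 + 2 + 16 = 29.
29 ÷ 14 = 2 complete bars with 1 sixteenth note remaining = 2 thirty-second notes.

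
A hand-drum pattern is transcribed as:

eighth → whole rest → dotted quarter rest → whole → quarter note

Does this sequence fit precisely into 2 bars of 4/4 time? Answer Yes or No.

No

One bar of 4/4 = 8 eighth notes, so 2 bars = 16.
Each duration in eighth notes: eighth = 1; whole rest = 8; dotted quarter rest = 3; whole = 8; quarter note = 2.
Total: 1 + 8 + 3 + 8 + 2 = 22.
22 exceeds 16, so the answer is No.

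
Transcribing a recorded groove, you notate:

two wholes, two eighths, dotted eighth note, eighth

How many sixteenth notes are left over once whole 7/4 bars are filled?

13

One bar of 7/4 = 28 sixteenth notes.
Working in sixteenth notes: whole = 16; whole = 16; eighth = 2; eighth = 2; dotted eighth note = 3; eighth = 2.
Altogether 16 + 16 + 2 + 2 + 3 + 2 = 41.
41 ÷ 28 = 1 complete bar with 13 sixteenth notes remaining.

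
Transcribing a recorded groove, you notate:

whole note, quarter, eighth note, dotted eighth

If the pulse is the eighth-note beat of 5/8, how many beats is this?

12.5

One eighth-note beat = 2 sixteenth notes.
Convert each value to sixteenth notes: whole note = 16; quarter = 4; eighth note = 2; dotted eighth = 3.
Total: 16 + 4 + 2 + 3 = 25.
25 ÷ 2 = 12.5 beats.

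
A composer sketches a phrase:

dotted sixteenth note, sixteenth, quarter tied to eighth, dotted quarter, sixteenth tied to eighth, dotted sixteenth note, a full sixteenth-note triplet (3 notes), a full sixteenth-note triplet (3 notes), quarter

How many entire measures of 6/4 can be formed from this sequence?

1

One bar of 6/4 = 48 thirty-second notes.
In thirty-second notes: dotted sixteenth note = 3; sixteenth = 2; quarter tied to eighth (quarter + eighth) = 12; dotted quarter = 12; sixteenth tied to eighth (sixteenth + eighth) = 6; dotted sixteenth note = 3; a full sixteenth-note triplet (3 notes) (three triplet sixteenths span one eighth) = 4; a full sixteenth-note triplet (3 notes) (three triplet sixteenths span one eighth) = 4; quarter = 8.
Sum: 3 + 2 + 12 + 12 + 6 + 3 + 4 + 4 + 8 = 54.
54 ÷ 48 = 1 complete bar with 6 left over.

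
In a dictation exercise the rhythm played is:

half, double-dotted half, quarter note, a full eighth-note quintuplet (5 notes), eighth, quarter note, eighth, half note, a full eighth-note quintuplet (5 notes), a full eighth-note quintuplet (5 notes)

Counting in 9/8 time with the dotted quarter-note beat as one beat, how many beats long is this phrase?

11

One dotted quarter-note beat = 3 eighth notes.
In eighth notes: half = 4; double-dotted half = 7; quarter note = 2; a full eighth-note quintuplet (5 notes) (five quintuplet eighths span one half) = 4; eighth = 1; quarter note = 2; eighth = 1; half note = 4; a full eighth-note quintuplet (5 notes) (five quintuplet eighths span one half) = 4; a full eighth-note quintuplet (5 notes) (five quintuplet eighths span one half) = 4.
Total: 4 + 7 + 2 + 4 + 1 + 2 + 1 + 4 + 4 + 4 = 33.
33 ÷ 3 = 11 beats.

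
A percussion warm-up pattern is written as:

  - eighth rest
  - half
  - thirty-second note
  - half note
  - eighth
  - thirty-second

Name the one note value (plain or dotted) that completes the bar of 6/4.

The bar of 6/4 = 48 thirty-second notes.
Working in thirty-second notes: eighth rest = 4; half = 16; thirty-second note = 1; half note = 16; eighth = 4; thirty-second = 1.
Adding: 4 + 16 + 1 + 16 + 4 + 1 = 42.
Remaining: 48 − 42 = 6 thirty-second notes, which is a dotted eighth note.

dotted eighth note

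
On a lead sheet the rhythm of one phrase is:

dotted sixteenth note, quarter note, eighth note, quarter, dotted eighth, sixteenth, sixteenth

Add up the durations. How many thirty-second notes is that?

Express everything in thirty-second notes: dotted sixteenth note = 3; quarter note = 8; eighth note = 4; quarter = 8; dotted eighth = 6; sixteenth = 2; sixteenth = 2.
Adding: 3 + 8 + 4 + 8 + 6 + 2 + 2 = 33 thirty-second notes.

33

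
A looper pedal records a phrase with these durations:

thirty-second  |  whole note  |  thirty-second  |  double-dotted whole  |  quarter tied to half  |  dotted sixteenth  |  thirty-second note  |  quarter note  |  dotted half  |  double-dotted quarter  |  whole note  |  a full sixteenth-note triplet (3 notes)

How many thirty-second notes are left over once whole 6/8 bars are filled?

8

One bar of 6/8 = 24 thirty-second notes.
Each duration in thirty-second notes: thirty-second = 1; whole note = 32; thirty-second = 1; double-dotted whole = 56; quarter tied to half (quarter + half) = 24; dotted sixteenth = 3; thirty-second note = 1; quarter note = 8; dotted half = 24; double-dotted quarter = 14; whole note = 32; a full sixteenth-note triplet (3 notes) (three triplet sixteenths span one eighth) = 4.
Total: 1 + 32 + 1 + 56 + 24 + 3 + 1 + 8 + 24 + 14 + 32 + 4 = 200.
200 ÷ 24 = 8 complete bars with 8 thirty-second notes remaining.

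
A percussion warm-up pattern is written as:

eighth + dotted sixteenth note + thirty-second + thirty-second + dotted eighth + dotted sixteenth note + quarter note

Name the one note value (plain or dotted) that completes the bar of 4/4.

dotted eighth note

The bar of 4/4 = 32 thirty-second notes.
Convert each value to thirty-second notes: eighth = 4; dotted sixteenth note = 3; thirty-second = 1; thirty-second = 1; dotted eighth = 6; dotted sixteenth note = 3; quarter note = 8.
Adding: 4 + 3 + 1 + 1 + 6 + 3 + 8 = 26.
Remaining: 32 − 26 = 6 thirty-second notes, which is a dotted eighth note.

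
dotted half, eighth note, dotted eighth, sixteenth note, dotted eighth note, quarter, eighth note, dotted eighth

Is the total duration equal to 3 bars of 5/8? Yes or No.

One bar of 5/8 = 10 sixteenth notes, so 3 bars = 30.
Working in sixteenth notes: dotted half = 12; eighth note = 2; dotted eighth = 3; sixteenth note = 1; dotted eighth note = 3; quarter = 4; eighth note = 2; dotted eighth = 3.
Total: 12 + 2 + 3 + 1 + 3 + 4 + 2 + 3 = 30.
30 equals 30, so the answer is Yes.

Yes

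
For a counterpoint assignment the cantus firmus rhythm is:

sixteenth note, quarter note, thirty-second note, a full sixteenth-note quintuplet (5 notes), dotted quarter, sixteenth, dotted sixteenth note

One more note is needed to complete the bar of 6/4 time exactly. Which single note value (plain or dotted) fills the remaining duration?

The bar of 6/4 = 48 thirty-second notes.
Working in thirty-second notes: sixteenth note = 2; quarter note = 8; thirty-second note = 1; a full sixteenth-note quintuplet (5 notes) (five quintuplet sixteenths span one quarter) = 8; dotted quarter = 12; sixteenth = 2; dotted sixteenth note = 3.
Adding: 2 + 8 + 1 + 8 + 12 + 2 + 3 = 36.
Remaining: 48 − 36 = 12 thirty-second notes, which is a dotted quarter note.

dotted quarter note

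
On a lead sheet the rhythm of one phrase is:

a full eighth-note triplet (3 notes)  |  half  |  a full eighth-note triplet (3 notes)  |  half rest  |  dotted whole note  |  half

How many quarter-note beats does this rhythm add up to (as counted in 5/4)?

14

One quarter-note beat = 2 eighth notes.
Express everything in eighth notes: a full eighth-note triplet (3 notes) (three triplet eighths span one quarter) = 2; half = 4; a full eighth-note triplet (3 notes) (three triplet eighths span one quarter) = 2; half rest = 4; dotted whole note = 12; half = 4.
Sum: 2 + 4 + 2 + 4 + 12 + 4 = 28.
28 ÷ 2 = 14 beats.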